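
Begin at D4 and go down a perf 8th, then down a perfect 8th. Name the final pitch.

D2

Down a perfect octave from D4: D3 (12 semitones down).
D3 down a perfect octave → D2 (12 semitones).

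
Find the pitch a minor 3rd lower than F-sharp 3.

Three letter names down from F: D.
A minor third is 3 semitones; 3 semitones down from F#3 gives D#3.

D-sharp 3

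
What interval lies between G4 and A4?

G to A spans two letter names (G-A), so the interval is some kind of second.
G4 to A4 is 2 semitones, matching the major second exactly, so the quality is major.

major second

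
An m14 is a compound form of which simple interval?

minor 7th

Subtracting seven from the interval number removes an octave: 14 − 7 = 7.
That makes a minor fourteenth a compound minor seventh — an octave plus a minor seventh.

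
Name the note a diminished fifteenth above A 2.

For a fifteenth the letter name doesn't change: still A, two octaves up.
A diminished fifteenth is 23 semitones; 23 semitones up from A2 gives Ab4.

A flat 4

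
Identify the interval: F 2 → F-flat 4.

F to F is the same letter name, plus 2 octaves: a fifteenth.
The perfect fifteenth is 24 semitones; here we have 23, one semitone narrower: diminished.
(Equivalently, a compound diminished octave: a diminished octave plus an octave.)

d15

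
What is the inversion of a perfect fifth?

Interval numbers invert to sum to nine: 5 + 4 = 9, so a fifth inverts to a fourth.
Quality inverts too: perfect stays perfect. That makes the inversion a perfect fourth.

P4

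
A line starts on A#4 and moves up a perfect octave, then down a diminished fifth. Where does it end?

Up a perfect octave from A#4: A#5 (12 semitones up).
A diminished fifth down from A#5 is D##5.

D##5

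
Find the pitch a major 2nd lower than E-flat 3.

Counting two letter names down from E lands on D.
Moving 2 semitones down from Eb3 (the size of a major second) reaches Db3.

D-flat 3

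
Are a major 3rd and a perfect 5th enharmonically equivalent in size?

A major third spans 4 semitones; a perfect fifth spans 7 semitones. They differ by 3.

No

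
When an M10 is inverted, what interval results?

First reduce the compound major tenth to its simple form, a major third.
Inverted interval numbers add to nine, so a third pairs with a sixth (3 + 6 = 9).
The quality also flips — major becomes minor — giving a minor sixth.

m6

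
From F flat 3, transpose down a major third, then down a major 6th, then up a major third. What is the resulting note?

A double-flat 2

Fb3 down a major third → Dbb3 (4 semitones).
A major sixth down from Dbb3 is Fbb2.
A major third up from Fbb2 is Abb2.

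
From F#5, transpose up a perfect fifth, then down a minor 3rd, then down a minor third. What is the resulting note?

A perfect fifth up from F#5 is C#6.
A minor third down from C#6 is A#5.
Down a minor third from A#5: F##5 (3 semitones down).

F##5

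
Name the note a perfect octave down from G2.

G1

For an octave the letter name doesn't change: still G, an octave down.
A perfect octave is 12 semitones; 12 semitones down from G2 gives G1.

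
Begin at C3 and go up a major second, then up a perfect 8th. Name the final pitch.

D4

A major second up from C3 is D3.
D3 up a perfect octave → D4 (12 semitones).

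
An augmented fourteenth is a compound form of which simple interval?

augmented seventh

Subtracting seven from the interval number removes an octave: 14 − 7 = 7.
Quality carries through unchanged, so the simple form is an augmented seventh.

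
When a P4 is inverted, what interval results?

perfect fifth

Inverted interval numbers add to nine, so a fourth pairs with a fifth (4 + 5 = 9).
Quality inverts too: perfect stays perfect. That makes the inversion a perfect fifth.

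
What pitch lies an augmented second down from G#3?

The second takes the letter from G down to F.
An augmented second spans 3 semitones, so from G#3 the target pitch is F3.

F3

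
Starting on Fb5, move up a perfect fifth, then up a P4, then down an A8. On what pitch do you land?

Up a perfect fifth from Fb5: Cb6 (7 semitones up).
A perfect fourth up from Cb6 is Fb6.
Down an augmented octave from Fb6: Fbb5 (13 semitones down).

Fbb5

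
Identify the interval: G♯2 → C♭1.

doubly augmented twelfth

Descending from G#2 to Cb1 is the same interval as ascending Cb1 to G#2.
C to G spans five letter names (C-D-E-F-G), plus an octave — that makes it a twelfth of some quality.
A perfect twelfth would be 19 semitones; Cb1 to G#2 is 21, two semitones wider, so the interval is doubly augmented.
(Equivalently, a compound doubly augmented fifth: a doubly augmented fifth plus an octave.)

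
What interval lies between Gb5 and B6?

G to B spans three letter names (G-A-B), plus an octave — that makes it a tenth of some quality.
A major tenth would be 16 semitones; Gb5 to B6 is 17, one semitone wider, so the interval is augmented.
(Equivalently, a compound augmented third: an augmented third plus an octave.)

augmented tenth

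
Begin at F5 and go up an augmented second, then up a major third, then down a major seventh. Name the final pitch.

An augmented second up from F5 is G#5.
G#5 up a major third → B#5 (4 semitones).
Down a major seventh from B#5: C#5 (11 semitones down).

C#5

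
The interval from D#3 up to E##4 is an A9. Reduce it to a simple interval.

augmented 2nd

Subtracting seven from the interval number removes an octave: 9 − 7 = 2.
That makes an augmented ninth a compound augmented second — an octave plus an augmented second.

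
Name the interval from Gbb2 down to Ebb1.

minor tenth

Descending from Gbb2 to Ebb1 is the same interval as ascending Ebb1 to Gbb2.
E to G spans three letter names (E-F-G), plus an octave — that makes it a tenth of some quality.
At 15 semitones, Ebb1→Gbb2 falls one short of a major tenth: minor.
(Equivalently, a compound minor third: a minor third plus an octave.)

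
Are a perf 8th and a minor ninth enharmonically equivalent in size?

A perfect octave is 12 semitones but a minor ninth is 13 semitones — different sizes.

No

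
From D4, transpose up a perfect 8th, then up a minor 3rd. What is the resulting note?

F5

D4 up a perfect octave → D5 (12 semitones).
D5 up a minor third → F5 (3 semitones).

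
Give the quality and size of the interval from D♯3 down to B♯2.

Descending from D#3 to B#2 is the same interval as ascending B#2 to D#3.
B to D spans three letter names (B-C-D): a third.
A major third would be 4 semitones, but B#2 to D#3 is 3 — one semitone narrower, making it a minor third.

minor third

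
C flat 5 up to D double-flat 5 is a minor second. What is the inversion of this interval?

major seventh

The rule of nine gives the new number: 9 − 2 = 7, so a second becomes a seventh.
The quality also flips — minor becomes major — giving a major seventh.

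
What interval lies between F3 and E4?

major seventh

F to E spans seven letter names (F-G-A-B-C-D-E) — that makes it a seventh of some quality.
The major seventh spans 11 semitones, and F3 to E4 is exactly 11 semitones — so this is a major seventh.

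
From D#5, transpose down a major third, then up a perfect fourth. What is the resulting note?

E5

D#5 down a major third → B4 (4 semitones).
Up a perfect fourth from B4: E5 (5 semitones up).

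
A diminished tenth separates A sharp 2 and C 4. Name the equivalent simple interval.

Take out an octave (7 from the number): 10 − 7 = 3.
That makes a diminished tenth a compound diminished third — an octave plus a diminished third.

diminished third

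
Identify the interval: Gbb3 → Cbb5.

perfect eleventh

G to C spans four letter names (G-A-B-C), plus an octave, so the interval is some kind of eleventh.
The perfect eleventh spans 17 semitones, and Gbb3 to Cbb5 is exactly 17 semitones — so this is a perfect eleventh.
(Equivalently, a compound perfect fourth: a perfect fourth plus an octave.)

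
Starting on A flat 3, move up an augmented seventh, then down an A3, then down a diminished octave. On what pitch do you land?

Up an augmented seventh from Ab3: G#4 (12 semitones up).
An augmented third down from G#4 is Eb4.
A diminished octave down from Eb4 is E3.

E 3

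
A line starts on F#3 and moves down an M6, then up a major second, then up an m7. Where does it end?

A3

Down a major sixth from F#3: A2 (9 semitones down).
Up a major second from A2: B2 (2 semitones up).
B2 up a minor seventh → A3 (10 semitones).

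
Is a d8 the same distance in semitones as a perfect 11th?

A diminished octave spans 11 semitones; a perfect eleventh spans 17 semitones. They differ by 6.

No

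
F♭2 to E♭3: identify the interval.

major seventh

F to E spans seven letter names (F-G-A-B-C-D-E), so the interval is some kind of seventh.
Counting semitones, Fb2→Eb3 is 11, which is the major seventh.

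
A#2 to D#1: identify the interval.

Descending from A#2 to D#1 is the same interval as ascending D#1 to A#2.
D to A spans five letter names (D-E-F-G-A), plus an octave: a twelfth.
The perfect twelfth spans 19 semitones, and D#1 to A#2 is exactly 19 semitones — so this is a perfect twelfth.
(Equivalently, a compound perfect fifth: a perfect fifth plus an octave.)

perfect twelfth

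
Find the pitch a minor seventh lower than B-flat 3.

Counting seven letter names down from B lands on C.
Moving 10 semitones down from Bb3 (the size of a minor seventh) reaches C3.

C 3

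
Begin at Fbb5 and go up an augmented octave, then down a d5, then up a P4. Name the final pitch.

Eb6

Up an augmented octave from Fbb5: Fb6 (13 semitones up).
Down a diminished fifth from Fb6: Bb5 (6 semitones down).
Up a perfect fourth from Bb5: Eb6 (5 semitones up).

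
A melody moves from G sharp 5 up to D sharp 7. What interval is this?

perfect twelfth

G to D spans five letter names (G-A-B-C-D), plus an octave: a twelfth.
The perfect twelfth spans 19 semitones, and G#5 to D#7 is exactly 19 semitones — so this is a perfect twelfth.
(Equivalently, a compound perfect fifth: a perfect fifth plus an octave.)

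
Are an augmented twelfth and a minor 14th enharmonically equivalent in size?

20 semitones (augmented twelfth) vs 22 semitones (minor fourteenth): not equal.

No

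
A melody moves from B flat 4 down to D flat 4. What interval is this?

M6

Descending from Bb4 to Db4 is the same interval as ascending Db4 to Bb4.
D to B spans six letter names (D-E-F-G-A-B), so the interval is some kind of sixth.
Counting semitones, Db4→Bb4 is 9, which is the major sixth.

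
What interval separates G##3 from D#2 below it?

Descending from G##3 to D#2 is the same interval as ascending D#2 to G##3.
D to G spans four letter names (D-E-F-G), plus an octave, so the interval is some kind of eleventh.
The perfect eleventh is 17 semitones; here we have 18, one semitone wider: augmented.
(Equivalently, a compound augmented fourth: an augmented fourth plus an octave.)

A11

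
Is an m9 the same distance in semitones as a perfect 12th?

No

13 semitones (minor ninth) vs 19 semitones (perfect twelfth): not equal.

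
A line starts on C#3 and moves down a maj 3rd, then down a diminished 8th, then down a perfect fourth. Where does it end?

C#3 down a major third → A2 (4 semitones).
A diminished octave down from A2 is A#1.
A#1 down a perfect fourth → E#1 (5 semitones).

E#1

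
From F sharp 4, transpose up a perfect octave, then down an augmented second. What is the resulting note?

E flat 5

F#4 up a perfect octave → F#5 (12 semitones).
An augmented second down from F#5 is Eb5.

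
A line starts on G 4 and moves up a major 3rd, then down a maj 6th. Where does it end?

D 4

G4 up a major third → B4 (4 semitones).
A major sixth down from B4 is D4.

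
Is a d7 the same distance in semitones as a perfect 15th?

No

A diminished seventh is 9 semitones but a perfect fifteenth is 24 semitones — different sizes.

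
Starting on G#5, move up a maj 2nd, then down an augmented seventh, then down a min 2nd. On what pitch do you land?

A4

A major second up from G#5 is A#5.
A#5 down an augmented seventh → Bb4 (12 semitones).
Down a minor second from Bb4: A4 (1 semitone down).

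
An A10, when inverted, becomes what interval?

First reduce the compound augmented tenth to its simple form, an augmented third.
Interval numbers invert to sum to nine: 3 + 6 = 9, so a third inverts to a sixth.
And augmented becomes diminished under inversion, so we get a diminished sixth.

d6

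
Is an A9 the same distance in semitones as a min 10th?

An augmented ninth spans 15 semitones, and a minor tenth also spans 15 semitones — they're enharmonic.

Yes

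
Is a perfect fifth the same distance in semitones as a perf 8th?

A perfect fifth is 7 semitones but a perfect octave is 12 semitones — different sizes.

No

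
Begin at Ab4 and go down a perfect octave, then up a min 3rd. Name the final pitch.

Cb4

Down a perfect octave from Ab4: Ab3 (12 semitones down).
A minor third up from Ab3 is Cb4.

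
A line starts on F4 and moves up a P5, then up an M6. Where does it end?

F4 up a perfect fifth → C5 (7 semitones).
C5 up a major sixth → A5 (9 semitones).

A5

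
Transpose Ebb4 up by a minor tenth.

Counting three letter names plus an octave up from E lands on G.
Moving 15 semitones up from Ebb4 (the size of a minor tenth) reaches Gbb5.

Gbb5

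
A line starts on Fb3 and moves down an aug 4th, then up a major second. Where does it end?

Dbb3

An augmented fourth down from Fb3 is Cbb3.
Cbb3 up a major second → Dbb3 (2 semitones).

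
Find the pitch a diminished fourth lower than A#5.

The fourth takes the letter from A down to E.
A diminished fourth spans 4 semitones, so from A#5 the target pitch is E##5.

E##5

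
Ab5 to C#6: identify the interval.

A to C spans three letter names (A-B-C), so the interval is some kind of third.
The major third is 4 semitones; here we have 5, one semitone wider: augmented.

augmented third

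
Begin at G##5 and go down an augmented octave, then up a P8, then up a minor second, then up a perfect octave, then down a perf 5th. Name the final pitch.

D6

G##5 down an augmented octave → G#4 (13 semitones).
Up a perfect octave from G#4: G#5 (12 semitones up).
G#5 up a minor second → A5 (1 semitone).
A5 up a perfect octave → A6 (12 semitones).
A perfect fifth down from A6 is D6.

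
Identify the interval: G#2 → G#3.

perfect octave

G to G is the same letter name, plus an octave: an octave.
G#2 to G#3 is 12 semitones, matching the perfect octave exactly, so the quality is perfect.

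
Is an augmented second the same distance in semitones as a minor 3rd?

Yes

An augmented second = 3 semitones = a minor third; enharmonically equal.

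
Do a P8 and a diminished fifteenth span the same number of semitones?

12 semitones (perfect octave) vs 23 semitones (diminished fifteenth): not equal.

No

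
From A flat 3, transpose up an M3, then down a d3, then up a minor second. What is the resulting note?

Ab3 up a major third → C4 (4 semitones).
A diminished third down from C4 is A#3.
A#3 up a minor second → B3 (1 semitone).

B 3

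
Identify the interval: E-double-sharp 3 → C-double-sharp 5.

m13

E to C spans six letter names (E-F-G-A-B-C), plus an octave: a thirteenth.
At 20 semitones, E##3→C##5 falls one short of a major thirteenth: minor.
(Equivalently, a compound minor sixth: a minor sixth plus an octave.)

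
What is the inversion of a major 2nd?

The rule of nine gives the new number: 9 − 2 = 7, so a second becomes a seventh.
Quality inverts too: major becomes minor. That makes the inversion a minor seventh.

minor 7th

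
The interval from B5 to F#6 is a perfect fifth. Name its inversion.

P4

The rule of nine gives the new number: 9 − 5 = 4, so a fifth becomes a fourth.
And perfect stays perfect under inversion, so we get a perfect fourth.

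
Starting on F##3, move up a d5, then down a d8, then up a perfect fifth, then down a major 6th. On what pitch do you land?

A diminished fifth up from F##3 is C#4.
C#4 down a diminished octave → C##3 (11 semitones).
A perfect fifth up from C##3 is G##3.
Down a major sixth from G##3: B#2 (9 semitones down).

B#2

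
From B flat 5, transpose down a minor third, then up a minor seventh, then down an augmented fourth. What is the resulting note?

Down a minor third from Bb5: G5 (3 semitones down).
A minor seventh up from G5 is F6.
Down an augmented fourth from F6: Cb6 (6 semitones down).

C flat 6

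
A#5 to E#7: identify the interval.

A to E spans five letter names (A-B-C-D-E), plus an octave — that makes it a twelfth of some quality.
The perfect twelfth spans 19 semitones, and A#5 to E#7 is exactly 19 semitones — so this is a perfect twelfth.
(Equivalently, a compound perfect fifth: a perfect fifth plus an octave.)

P12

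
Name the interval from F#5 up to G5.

F to G spans two letter names (F-G): a second.
At 1 semitone, F#5→G5 falls one short of a major second: minor.

minor second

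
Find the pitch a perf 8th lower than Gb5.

The letter stays G (same as the start), shifted an octave down.
A perfect octave is 12 semitones; 12 semitones down from Gb5 gives Gb4.

Gb4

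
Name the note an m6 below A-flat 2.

Counting six letter names down from A lands on C.
A minor sixth is 8 semitones; 8 semitones down from Ab2 gives C2.

C 2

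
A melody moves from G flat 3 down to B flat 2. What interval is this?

Descending from Gb3 to Bb2 is the same interval as ascending Bb2 to Gb3.
B to G spans six letter names (B-C-D-E-F-G), so the interval is some kind of sixth.
A major sixth would be 9 semitones, but Bb2 to Gb3 is 8 — one semitone narrower, making it a minor sixth.

minor 6th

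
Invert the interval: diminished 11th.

augmented fifth

First reduce the compound diminished eleventh to its simple form, a diminished fourth.
Interval numbers invert to sum to nine: 4 + 5 = 9, so a fourth inverts to a fifth.
The quality also flips — diminished becomes augmented — giving an augmented fifth.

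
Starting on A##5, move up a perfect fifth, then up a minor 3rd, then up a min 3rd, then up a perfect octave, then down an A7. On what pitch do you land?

C7

A perfect fifth up from A##5 is E##6.
E##6 up a minor third → G##6 (3 semitones).
A minor third up from G##6 is B#6.
A perfect octave up from B#6 is B#7.
B#7 down an augmented seventh → C7 (12 semitones).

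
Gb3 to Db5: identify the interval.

perfect 12th

G to D spans five letter names (G-A-B-C-D), plus an octave, so the interval is some kind of twelfth.
Counting semitones, Gb3→Db5 is 19, which is the perfect twelfth.
(Equivalently, a compound perfect fifth: a perfect fifth plus an octave.)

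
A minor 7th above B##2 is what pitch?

The seventh takes the letter from B up to A.
Moving 10 semitones up from B##2 (the size of a minor seventh) reaches A##3.

A##3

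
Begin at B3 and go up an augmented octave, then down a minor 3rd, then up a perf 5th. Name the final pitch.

D##5

B3 up an augmented octave → B#4 (13 semitones).
A minor third down from B#4 is G##4.
Up a perfect fifth from G##4: D##5 (7 semitones up).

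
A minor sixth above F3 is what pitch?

Db4

Counting six letter names up from F lands on D.
Moving 8 semitones up from F3 (the size of a minor sixth) reaches Db4.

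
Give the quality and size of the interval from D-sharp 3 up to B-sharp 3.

D to B spans six letter names (D-E-F-G-A-B) — that makes it a sixth of some quality.
Counting semitones, D#3→B#3 is 9, which is the major sixth.

major sixth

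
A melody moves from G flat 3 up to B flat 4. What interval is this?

G to B spans three letter names (G-A-B), plus an octave: a tenth.
Gb3 to Bb4 is 16 semitones, matching the major tenth exactly, so the quality is major.
(Equivalently, a compound major third: a major third plus an octave.)

major 10th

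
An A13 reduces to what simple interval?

Take out an octave (7 from the number): 13 − 7 = 6.
That makes an augmented thirteenth a compound augmented sixth — an octave plus an augmented sixth.

augmented sixth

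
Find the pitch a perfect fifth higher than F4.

C5

The fifth takes the letter from F up to C.
Moving 7 semitones up from F4 (the size of a perfect fifth) reaches C5.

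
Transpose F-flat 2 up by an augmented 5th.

Five letter names up from F: C.
An augmented fifth is 8 semitones; 8 semitones up from Fb2 gives C3.

C 3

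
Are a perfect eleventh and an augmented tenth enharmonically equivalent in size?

Yes

A perfect eleventh spans 17 semitones, and an augmented tenth also spans 17 semitones — they're enharmonic.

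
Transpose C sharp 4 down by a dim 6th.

The sixth takes the letter from C down to E.
Moving 7 semitones down from C#4 (the size of a diminished sixth) reaches E##3.

E double-sharp 3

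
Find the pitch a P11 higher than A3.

D5

The eleventh's letter: A up four letter names plus an octave → D.
Moving 17 semitones up from A3 (the size of a perfect eleventh) reaches D5.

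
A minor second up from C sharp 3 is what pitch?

Counting two letter names up from C lands on D.
Moving 1 semitone up from C#3 (the size of a minor second) reaches D3.

D 3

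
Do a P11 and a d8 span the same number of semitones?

No

17 semitones (perfect eleventh) vs 11 semitones (diminished octave): not equal.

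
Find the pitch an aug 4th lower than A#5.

Four letter names down from A: E.
Moving 6 semitones down from A#5 (the size of an augmented fourth) reaches E5.

E5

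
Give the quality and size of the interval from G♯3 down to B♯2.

Descending from G#3 to B#2 is the same interval as ascending B#2 to G#3.
B to G spans six letter names (B-C-D-E-F-G) — that makes it a sixth of some quality.
At 8 semitones, B#2→G#3 falls one short of a major sixth: minor.

minor sixth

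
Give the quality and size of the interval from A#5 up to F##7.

A to F spans six letter names (A-B-C-D-E-F), plus an octave — that makes it a thirteenth of some quality.
Counting semitones, A#5→F##7 is 21, which is the major thirteenth.
(Equivalently, a compound major sixth: a major sixth plus an octave.)

major thirteenth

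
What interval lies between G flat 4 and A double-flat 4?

m2

G to A spans two letter names (G-A) — that makes it a second of some quality.
At 1 semitone, Gb4→Abb4 falls one short of a major second: minor.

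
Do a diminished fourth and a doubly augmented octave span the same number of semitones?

No

4 semitones (diminished fourth) vs 14 semitones (doubly augmented octave): not equal.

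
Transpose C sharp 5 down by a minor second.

The second takes the letter from C down to B.
A minor second is 1 semitone; 1 semitone down from C#5 gives B#4.

B sharp 4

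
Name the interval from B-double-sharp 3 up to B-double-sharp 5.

perfect 15th

B to B is the same letter name, plus 2 octaves — that makes it a fifteenth of some quality.
Counting semitones, B##3→B##5 is 24, which is the perfect fifteenth.
(Equivalently, a compound perfect octave: a perfect octave plus an octave.)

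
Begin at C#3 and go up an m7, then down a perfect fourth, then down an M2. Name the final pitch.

A minor seventh up from C#3 is B3.
A perfect fourth down from B3 is F#3.
A major second down from F#3 is E3.

E3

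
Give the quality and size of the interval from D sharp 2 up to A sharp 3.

perfect twelfth

D to A spans five letter names (D-E-F-G-A), plus an octave, so the interval is some kind of twelfth.
Counting semitones, D#2→A#3 is 19, which is the perfect twelfth.
(Equivalently, a compound perfect fifth: a perfect fifth plus an octave.)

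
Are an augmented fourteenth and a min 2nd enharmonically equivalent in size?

An augmented fourteenth spans 24 semitones; a minor second spans 1 semitone. They differ by 23.

No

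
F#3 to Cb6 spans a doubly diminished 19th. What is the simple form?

doubly diminished 5th

Each octave removed subtracts seven from the number: 19 − 14 = 5.
That makes a doubly diminished nineteenth a compound doubly diminished fifth — 2 octaves plus a doubly diminished fifth.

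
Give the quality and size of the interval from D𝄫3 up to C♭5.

M14

D to C spans seven letter names (D-E-F-G-A-B-C), plus an octave, so the interval is some kind of fourteenth.
Dbb3 to Cb5 is 23 semitones, matching the major fourteenth exactly, so the quality is major.
(Equivalently, a compound major seventh: a major seventh plus an octave.)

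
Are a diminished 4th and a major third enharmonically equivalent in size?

Yes

A diminished fourth spans 4 semitones, and a major third also spans 4 semitones — they're enharmonic.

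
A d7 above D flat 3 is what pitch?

Counting seven letter names up from D lands on C.
Moving 9 semitones up from Db3 (the size of a diminished seventh) reaches Cbb4.

C double-flat 4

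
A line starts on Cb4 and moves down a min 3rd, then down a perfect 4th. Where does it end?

Down a minor third from Cb4: Ab3 (3 semitones down).
Down a perfect fourth from Ab3: Eb3 (5 semitones down).

Eb3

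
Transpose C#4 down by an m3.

The third takes the letter from C down to A.
Moving 3 semitones down from C#4 (the size of a minor third) reaches A#3.

A#3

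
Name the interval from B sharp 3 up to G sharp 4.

minor sixth

B to G spans six letter names (B-C-D-E-F-G) — that makes it a sixth of some quality.
At 8 semitones, B#3→G#4 falls one short of a major sixth: minor.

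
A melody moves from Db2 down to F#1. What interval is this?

Descending from Db2 to F#1 is the same interval as ascending F#1 to Db2.
F to D spans six letter names (F-G-A-B-C-D), so the interval is some kind of sixth.
F#1 to Db2 spans 7 semitones — two semitones narrower than the major sixth (9) — giving a diminished sixth.

diminished sixth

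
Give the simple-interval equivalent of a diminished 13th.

d6

Take out an octave (7 from the number): 13 − 7 = 6.
That makes a diminished thirteenth a compound diminished sixth — an octave plus a diminished sixth.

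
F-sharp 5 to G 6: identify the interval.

m9

F to G spans two letter names (F-G), plus an octave, so the interval is some kind of ninth.
F#5 to G6 is 13 semitones, a half step short of the major ninth (14), so this is minor.
(Equivalently, a compound minor second: a minor second plus an octave.)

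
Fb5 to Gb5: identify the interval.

F to G spans two letter names (F-G): a second.
The major second spans 2 semitones, and Fb5 to Gb5 is exactly 2 semitones — so this is a major second.

major 2nd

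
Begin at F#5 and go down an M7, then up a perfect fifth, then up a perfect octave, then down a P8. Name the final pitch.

Down a major seventh from F#5: G4 (11 semitones down).
Up a perfect fifth from G4: D5 (7 semitones up).
A perfect octave up from D5 is D6.
D6 down a perfect octave → D5 (12 semitones).

D5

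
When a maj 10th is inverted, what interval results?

minor sixth

First reduce the compound major tenth to its simple form, a major third.
Interval numbers invert to sum to nine: 3 + 6 = 9, so a third inverts to a sixth.
Quality inverts too: major becomes minor. That makes the inversion a minor sixth.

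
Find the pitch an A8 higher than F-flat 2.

The letter stays F (same as the start), shifted an octave up.
Moving 13 semitones up from Fb2 (the size of an augmented octave) reaches F3.

F 3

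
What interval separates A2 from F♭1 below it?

A10

Descending from A2 to Fb1 is the same interval as ascending Fb1 to A2.
F to A spans three letter names (F-G-A), plus an octave, so the interval is some kind of tenth.
The major tenth is 16 semitones; here we have 17, one semitone wider: augmented.
(Equivalently, a compound augmented third: an augmented third plus an octave.)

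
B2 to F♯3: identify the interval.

perfect fifth

B to F spans five letter names (B-C-D-E-F): a fifth.
The perfect fifth spans 7 semitones, and B2 to F#3 is exactly 7 semitones — so this is a perfect fifth.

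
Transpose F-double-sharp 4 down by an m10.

Counting three letter names plus an octave down from F lands on D.
Moving 15 semitones down from F##4 (the size of a minor tenth) reaches D##3.

D-double-sharp 3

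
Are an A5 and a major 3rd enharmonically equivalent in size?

No

An augmented fifth is 8 semitones but a major third is 4 semitones — different sizes.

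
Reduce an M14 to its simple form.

Subtracting seven from the interval number removes an octave: 14 − 7 = 7.
That makes a major fourteenth a compound major seventh — an octave plus a major seventh.

M7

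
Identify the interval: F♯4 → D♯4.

m3

Descending from F#4 to D#4 is the same interval as ascending D#4 to F#4.
D to F spans three letter names (D-E-F), so the interval is some kind of third.
A major third would be 4 semitones, but D#4 to F#4 is 3 — one semitone narrower, making it a minor third.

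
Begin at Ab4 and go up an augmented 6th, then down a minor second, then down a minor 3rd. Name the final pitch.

C##5

An augmented sixth up from Ab4 is F#5.
A minor second down from F#5 is E#5.
E#5 down a minor third → C##5 (3 semitones).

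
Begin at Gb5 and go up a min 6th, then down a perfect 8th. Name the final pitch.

Ebb5

Gb5 up a minor sixth → Ebb6 (8 semitones).
Ebb6 down a perfect octave → Ebb5 (12 semitones).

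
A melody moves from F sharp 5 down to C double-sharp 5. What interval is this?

diminished fourth

Descending from F#5 to C##5 is the same interval as ascending C##5 to F#5.
C to F spans four letter names (C-D-E-F) — that makes it a fourth of some quality.
A perfect fourth would be 5 semitones; C##5 to F#5 is 4, one semitone narrower, so the interval is diminished.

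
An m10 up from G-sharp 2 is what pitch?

B 3

Counting three letter names plus an octave up from G lands on B.
Moving 15 semitones up from G#2 (the size of a minor tenth) reaches B3.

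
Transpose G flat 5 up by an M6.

Six letter names up from G: E.
A major sixth spans 9 semitones, so from Gb5 the target pitch is Eb6.

E flat 6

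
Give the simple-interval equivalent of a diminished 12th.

d5

Each octave removed subtracts seven from the number: 12 − 7 = 5.
So a diminished twelfth is an octave plus a diminished fifth. The quality is unchanged.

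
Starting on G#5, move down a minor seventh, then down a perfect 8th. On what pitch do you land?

A#3

G#5 down a minor seventh → A#4 (10 semitones).
A#4 down a perfect octave → A#3 (12 semitones).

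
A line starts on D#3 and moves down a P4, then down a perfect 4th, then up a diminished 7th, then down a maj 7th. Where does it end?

Eb2

D#3 down a perfect fourth → A#2 (5 semitones).
Down a perfect fourth from A#2: E#2 (5 semitones down).
Up a diminished seventh from E#2: D3 (9 semitones up).
A major seventh down from D3 is Eb2.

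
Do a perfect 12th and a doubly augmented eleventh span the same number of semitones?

Yes

A perfect twelfth = 19 semitones = a doubly augmented eleventh; enharmonically equal.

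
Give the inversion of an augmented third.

Inverted interval numbers add to nine, so a third pairs with a sixth (3 + 6 = 9).
And augmented becomes diminished under inversion, so we get a diminished sixth.

diminished sixth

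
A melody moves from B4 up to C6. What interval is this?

B to C spans two letter names (B-C), plus an octave, so the interval is some kind of ninth.
At 13 semitones, B4→C6 falls one short of a major ninth: minor.
(Equivalently, a compound minor second: a minor second plus an octave.)

minor ninth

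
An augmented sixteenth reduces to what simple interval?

augmented 2nd

Subtracting seven from the interval number removes an octave: 16 − 14 = 2.
That makes an augmented sixteenth a compound augmented second — 2 octaves plus an augmented second.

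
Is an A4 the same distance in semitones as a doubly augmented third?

Yes

Both span 6 semitones: an augmented fourth and a doubly augmented third are the same chromatic distance.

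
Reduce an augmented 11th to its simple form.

augmented fourth

Subtracting seven from the interval number removes an octave: 11 − 7 = 4.
That makes an augmented eleventh a compound augmented fourth — an octave plus an augmented fourth.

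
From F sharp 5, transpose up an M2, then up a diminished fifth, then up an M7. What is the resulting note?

C sharp 7

F#5 up a major second → G#5 (2 semitones).
A diminished fifth up from G#5 is D6.
Up a major seventh from D6: C#7 (11 semitones up).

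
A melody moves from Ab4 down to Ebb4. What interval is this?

Descending from Ab4 to Ebb4 is the same interval as ascending Ebb4 to Ab4.
E to A spans four letter names (E-F-G-A), so the interval is some kind of fourth.
The perfect fourth is 5 semitones; here we have 6, one semitone wider: augmented.

A4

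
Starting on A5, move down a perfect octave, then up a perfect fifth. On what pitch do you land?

E5

A perfect octave down from A5 is A4.
A perfect fifth up from A4 is E5.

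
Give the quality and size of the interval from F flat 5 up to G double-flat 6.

minor 9th

F to G spans two letter names (F-G), plus an octave, so the interval is some kind of ninth.
Fb5 to Gbb6 is 13 semitones, a half step short of the major ninth (14), so this is minor.
(Equivalently, a compound minor second: a minor second plus an octave.)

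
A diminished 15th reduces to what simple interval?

diminished 8th

Subtracting seven from the interval number removes an octave: 15 − 7 = 8.
That makes a diminished fifteenth a compound diminished octave — an octave plus a diminished octave.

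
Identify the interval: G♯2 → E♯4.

G to E spans six letter names (G-A-B-C-D-E), plus an octave, so the interval is some kind of thirteenth.
Counting semitones, G#2→E#4 is 21, which is the major thirteenth.
(Equivalently, a compound major sixth: a major sixth plus an octave.)

major 13th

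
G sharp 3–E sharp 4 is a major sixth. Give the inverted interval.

m3

Interval numbers invert to sum to nine: 6 + 3 = 9, so a sixth inverts to a third.
The quality also flips — major becomes minor — giving a minor third.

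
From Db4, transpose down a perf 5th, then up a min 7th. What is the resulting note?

Fb4

Db4 down a perfect fifth → Gb3 (7 semitones).
A minor seventh up from Gb3 is Fb4.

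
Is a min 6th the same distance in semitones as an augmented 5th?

A minor sixth spans 8 semitones, and an augmented fifth also spans 8 semitones — they're enharmonic.

Yes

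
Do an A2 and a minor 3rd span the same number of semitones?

An augmented second = 3 semitones = a minor third; enharmonically equal.

Yes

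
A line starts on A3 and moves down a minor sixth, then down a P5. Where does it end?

F#2

A minor sixth down from A3 is C#3.
A perfect fifth down from C#3 is F#2.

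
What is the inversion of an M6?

Inverted interval numbers add to nine, so a sixth pairs with a third (6 + 3 = 9).
And major becomes minor under inversion, so we get a minor third.

minor third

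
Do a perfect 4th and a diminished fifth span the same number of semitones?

No

A perfect fourth is 5 semitones but a diminished fifth is 6 semitones — different sizes.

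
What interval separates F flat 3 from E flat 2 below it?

Descending from Fb3 to Eb2 is the same interval as ascending Eb2 to Fb3.
E to F spans two letter names (E-F), plus an octave, so the interval is some kind of ninth.
A major ninth would be 14 semitones, but Eb2 to Fb3 is 13 — one semitone narrower, making it a minor ninth.
(Equivalently, a compound minor second: a minor second plus an octave.)

minor 9th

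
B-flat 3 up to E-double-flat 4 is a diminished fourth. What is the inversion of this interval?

augmented fifth

The rule of nine gives the new number: 9 − 4 = 5, so a fourth becomes a fifth.
And diminished becomes augmented under inversion, so we get an augmented fifth.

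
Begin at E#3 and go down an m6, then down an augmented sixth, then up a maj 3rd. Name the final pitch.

D#2

Down a minor sixth from E#3: G##2 (8 semitones down).
Down an augmented sixth from G##2: B1 (10 semitones down).
A major third up from B1 is D#2.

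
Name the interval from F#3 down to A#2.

Descending from F#3 to A#2 is the same interval as ascending A#2 to F#3.
A to F spans six letter names (A-B-C-D-E-F), so the interval is some kind of sixth.
A#2 to F#3 is 8 semitones, a half step short of the major sixth (9), so this is minor.

m6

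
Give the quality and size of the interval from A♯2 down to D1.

Descending from A#2 to D1 is the same interval as ascending D1 to A#2.
D to A spans five letter names (D-E-F-G-A), plus an octave, so the interval is some kind of twelfth.
D1 to A#2 spans 20 semitones — one semitone wider than the perfect twelfth (19) — giving an augmented twelfth.
(Equivalently, a compound augmented fifth: an augmented fifth plus an octave.)

augmented 12th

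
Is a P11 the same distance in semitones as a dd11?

17 semitones (perfect eleventh) vs 15 semitones (doubly diminished eleventh): not equal.

No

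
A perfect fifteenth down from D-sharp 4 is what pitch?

D-sharp 2

The letter stays D (same as the start), shifted two octaves down.
A perfect fifteenth is 24 semitones; 24 semitones down from D#4 gives D#2.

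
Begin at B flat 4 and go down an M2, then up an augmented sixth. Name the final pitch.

F sharp 5

A major second down from Bb4 is Ab4.
Ab4 up an augmented sixth → F#5 (10 semitones).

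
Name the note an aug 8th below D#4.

For an octave the letter name doesn't change: still D, an octave down.
Moving 13 semitones down from D#4 (the size of an augmented octave) reaches D3.

D3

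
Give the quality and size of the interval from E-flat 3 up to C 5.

E to C spans six letter names (E-F-G-A-B-C), plus an octave: a thirteenth.
The major thirteenth spans 21 semitones, and Eb3 to C5 is exactly 21 semitones — so this is a major thirteenth.
(Equivalently, a compound major sixth: a major sixth plus an octave.)

major 13th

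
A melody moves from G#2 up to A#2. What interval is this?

G to A spans two letter names (G-A): a second.
The major second spans 2 semitones, and G#2 to A#2 is exactly 2 semitones — so this is a major second.

major second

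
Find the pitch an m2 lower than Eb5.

D5

The second takes the letter from E down to D.
Moving 1 semitone down from Eb5 (the size of a minor second) reaches D5.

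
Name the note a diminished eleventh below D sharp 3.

The eleventh's letter: D down four letter names plus an octave → A.
Moving 16 semitones down from D#3 (the size of a diminished eleventh) reaches A##1.

A double-sharp 1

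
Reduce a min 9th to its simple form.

Each octave removed subtracts seven from the number: 9 − 7 = 2.
That makes a minor ninth a compound minor second — an octave plus a minor second.

minor 2nd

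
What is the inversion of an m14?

M2

First reduce the compound minor fourteenth to its simple form, a minor seventh.
Interval numbers invert to sum to nine: 7 + 2 = 9, so a seventh inverts to a second.
And minor becomes major under inversion, so we get a major second.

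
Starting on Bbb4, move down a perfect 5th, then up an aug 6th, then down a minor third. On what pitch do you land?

A4

Down a perfect fifth from Bbb4: Ebb4 (7 semitones down).
An augmented sixth up from Ebb4 is C5.
Down a minor third from C5: A4 (3 semitones down).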